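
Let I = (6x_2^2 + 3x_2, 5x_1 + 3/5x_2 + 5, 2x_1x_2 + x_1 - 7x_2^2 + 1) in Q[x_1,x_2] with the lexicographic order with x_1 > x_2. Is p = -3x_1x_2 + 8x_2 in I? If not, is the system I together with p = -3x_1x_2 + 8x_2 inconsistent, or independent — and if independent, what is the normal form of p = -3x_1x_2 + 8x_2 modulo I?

-3x_1x_2 + 8x_2 lies in I (it reduces to 0).

First compute the reduced Gröbner basis of I by Buchberger's algorithm.
f_1 = 6x_2^2 + 3x_2, LT = x_2^2.
f_2 = 5x_1 + 3/5x_2 + 5, LT = x_1.
f_3 = 2x_1x_2 + x_1 - 7x_2^2 + 1, LT = x_1x_2.

S(f_1,f_2): leading monomials are coprime, so the S-polynomial reduces to 0 (Buchberger's first criterion).
S(f_1,f_3): lcm = x_1x_2^2. S = 7/2x_2^3 - 1/2x_2.
  leading term x_2^3: subtract (7/12x_2)·f_1 from 7/2x_2^3 - 1/2x_2 → -7/4x_2^2 - 1/2x_2
  leading term x_2^2: subtract (-7/24)·f_1 from -7/4x_2^2 - 1/2x_2 → 3/8x_2
  leading term x_2: no divisor's leading term divides it; move 3/8x_2 to the remainder.
  remainder 3/8x_2 ≠ 0; add h_4 = 3/8x_2 to the basis.

S(f_2,f_3): lcm = x_1x_2. S = -1/2x_1 + 181/50x_2^2 + x_2 - 1/2.
  leading term x_1: subtract (-1/10)·f_2 from -1/2x_1 + 181/50x_2^2 + x_2 - 1/2 → 181/50x_2^2 + 53/50x_2
  leading term x_2^2: subtract (181/300)·f_1 from 181/50x_2^2 + 53/50x_2 → -3/4x_2
  leading term x_2: subtract (-2)·h_4 from -3/4x_2 → 0
  remainder 0.

S(f_1,h_4): lcm = x_2^2. S = 1/2x_2.
  leading term x_2: subtract (4/3)·h_4 from 1/2x_2 → 0
  remainder 0.

S(f_2,h_4): leading monomials are coprime, so the S-polynomial reduces to 0 (Buchberger's first criterion).
S(f_3,h_4): lcm = x_1x_2. S = 1/2x_1 - 7/2x_2^2 + 1/2.
  leading term x_1: subtract (1/10)·f_2 from 1/2x_1 - 7/2x_2^2 + 1/2 → -7/2x_2^2 - 3/50x_2
  leading term x_2^2: subtract (-7/12)·f_1 from -7/2x_2^2 - 3/50x_2 → 169/100x_2
  leading term x_2: subtract (338/75)·h_4 from 169/100x_2 → 0
  remainder 0.

Every S-polynomial of the final basis reduces to 0, so we have a Gröbner basis.
Inter-reduce: drop elements whose leading term is divisible by another's, tail-reduce, and make monic.
Reduced Gröbner basis: {x_1 + 1, x_2}.
Label its elements g_1 = x_1 + 1, g_2 = x_2.

Reduce p = -3x_1x_2 + 8x_2 modulo G:
  leading term x_1x_2: subtract (-3x_2)·g_1 from -3x_1x_2 + 8x_2 → 11x_2
  leading term x_2: subtract (11)·g_2 from 11x_2 → 0
  normal form = 0.
Since the normal form is 0, p ∈ I.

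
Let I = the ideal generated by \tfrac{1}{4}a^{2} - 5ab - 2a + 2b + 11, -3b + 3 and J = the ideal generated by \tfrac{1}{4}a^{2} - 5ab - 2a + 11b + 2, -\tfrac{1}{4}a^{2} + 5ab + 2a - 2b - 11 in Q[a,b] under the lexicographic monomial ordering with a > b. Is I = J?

Equality of ideals is decidable: compute both reduced Gröbner bases (unique for the ordering) and check whether they agree.
Buchberger on the first generating set:
f_1 = \tfrac{1}{4}a^{2} - 5ab - 2a + 2b + 11, LT = a^{2}.
f_2 = -3b + 3, LT = b.

The S-polynomials (S(f_1,f_2)) all reduce to 0 modulo the current basis, so we have a Gröbner basis.
Inter-reduce: drop elements whose leading term is divisible by another's, tail-reduce, and make monic.
Reduced Gröbner basis: {a^{2} - 28a + 52, b - 1}.

Buchberger on the second generating set:
h_1 = \tfrac{1}{4}a^{2} - 5ab - 2a + 11b + 2, LT = a^{2}.
h_2 = -\tfrac{1}{4}a^{2} + 5ab + 2a - 2b - 11, LT = a^{2}.

S(h_1,h_2): lcm = a^{2}. S = 36b - 36.
  leading term b: no divisor's leading term divides it; move 36b to the remainder.
  leading term 1: no divisor's leading term divides it; move -36 to the remainder.
  remainder 36b - 36 ≠ 0; add k_3 = 36b - 36 to the basis.

The other S-polynomials (S(h_1,k_3), S(h_2,k_3)) all reduce to 0 modulo the current basis, so we have a Gröbner basis.
Inter-reduce: drop elements whose leading term is divisible by another's, tail-reduce, and make monic.
Reduced Gröbner basis: {a^{2} - 28a + 52, b - 1}.

The two bases agree; hence the ideals are identical.
The choice of monomial ordering does not affect the verdict — as long as both bases are computed under the same ordering, their equality decides ideal equality.

Yes, the ideals are equal.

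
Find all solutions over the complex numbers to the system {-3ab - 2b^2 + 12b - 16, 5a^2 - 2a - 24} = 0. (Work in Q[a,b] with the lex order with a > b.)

Compute a lex Gröbner basis by Buchberger's algorithm.
f_1 = -3ab - 2b^2 + 12b - 16, LT = ab.
f_2 = 5a^2 - 2a - 24, LT = a^2.

S(f_1,f_2): lcm = a^2b. S = 2/3ab^2 - 18/5ab + 16/3a + 24/5b.
  leading term ab^2: subtract (-2/9b)·f_1 from 2/3ab^2 - 18/5ab + 16/3a + 24/5b → -18/5ab + 16/3a - 4/9b^3 + 8/3b^2 + 56/45b
  leading term ab: subtract (6/5)·f_1 from -18/5ab + 16/3a - 4/9b^3 + 8/3b^2 + 56/45b → 16/3a - 4/9b^3 + 76/15b^2 - 592/45b + 96/5
  leading term a: no divisor's leading term divides it; move 16/3a to the remainder.
  leading term b^3: no divisor's leading term divides it; move -4/9b^3 to the remainder.
  leading term b^2: no divisor's leading term divides it; move 76/15b^2 to the remainder.
  leading term b: no divisor's leading term divides it; move -592/45b to the remainder.
  leading term 1: no divisor's leading term divides it; move 96/5 to the remainder.
  remainder 16/3a - 4/9b^3 + 76/15b^2 - 592/45b + 96/5 ≠ 0; add h_3 = 16/3a - 4/9b^3 + 76/15b^2 - 592/45b + 96/5 to the basis.

S(f_1,h_3): lcm = ab. S = 1/12b^4 - 19/20b^3 + 47/15b^2 - 38/5b + 16/3.
  leading term b^4: no divisor's leading term divides it; move 1/12b^4 to the remainder.
  leading term b^3: no divisor's leading term divides it; move -19/20b^3 to the remainder.
  leading term b^2: no divisor's leading term divides it; move 47/15b^2 to the remainder.
  leading term b: no divisor's leading term divides it; move -38/5b to the remainder.
  leading term 1: no divisor's leading term divides it; move 16/3 to the remainder.
  remainder 1/12b^4 - 19/20b^3 + 47/15b^2 - 38/5b + 16/3 ≠ 0; add h_4 = 1/12b^4 - 19/20b^3 + 47/15b^2 - 38/5b + 16/3 to the basis.

The other S-polynomials (S(f_2,h_3), S(f_1,h_4), S(f_2,h_4), S(h_3,h_4)) all reduce to 0 modulo the current basis, so we have a Gröbner basis.
Inter-reduce: drop elements whose leading term is divisible by another's, tail-reduce, and make monic.
Reduced Gröbner basis: {a - 1/12b^3 + 19/20b^2 - 37/15b + 18/5, b^4 - 57/5b^3 + 188/5b^2 - 456/5b + 64}.

A lex Gröbner basis eliminates variables successively. Here b^4 - 57/5b^3 + 188/5b^2 - 456/5b + 64 depends only on b, with roots {1, 8, 6/5 - 2*sqrt(41)*I/5, 6/5 + 2*sqrt(41)*I/5}; lifting each root through the earlier basis elements recovers the full solutions.
  b = 1: the earlier basis element becomes a + 2 = 0, giving a = -2 — point (-2, 1).
  b = 8: the earlier basis element becomes a + 2 = 0, giving a = -2 — point (-2, 8).
  b = 6/5 - 2*sqrt(41)*I/5: the earlier basis element becomes a - 12/5 = 0, giving a = 12/5 — point (12/5, 6/5 - 2*sqrt(41)*I/5).
  b = 6/5 + 2*sqrt(41)*I/5: the earlier basis element becomes a - 12/5 = 0, giving a = 12/5 — point (12/5, 6/5 + 2*sqrt(41)*I/5).
Check: every point annihilates each of the original generators.
A lex Gröbner basis triangularizes the system, enabling back-substitution.

{(-2, 1), (-2, 8), (12/5, 6/5 - 2*sqrt(41)*I/5), (12/5, 6/5 + 2*sqrt(41)*I/5)}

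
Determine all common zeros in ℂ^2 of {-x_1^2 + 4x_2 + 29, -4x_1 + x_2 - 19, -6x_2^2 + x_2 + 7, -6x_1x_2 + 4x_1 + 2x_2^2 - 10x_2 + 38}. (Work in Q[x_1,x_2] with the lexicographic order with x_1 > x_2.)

Compute a lex Gröbner basis by Buchberger's algorithm.
f_1 = -x_1^2 + 4x_2 + 29, LT = x_1^2.
f_2 = -4x_1 + x_2 - 19, LT = x_1.
f_3 = -6x_2^2 + x_2 + 7, LT = x_2^2.
f_4 = -6x_1x_2 + 4x_1 + 2x_2^2 - 10x_2 + 38, LT = x_1x_2.

S(f_1,f_2): lcm = x_1^2. S = 1/4x_1x_2 - 19/4x_1 - 4x_2 - 29.
  reduce S modulo (f_1, f_2, f_3, f_4):
  remainder -611/96x_2 - 611/96 ≠ 0; add h_5 = -611/96x_2 - 611/96 to the basis.

The other S-polynomials (S(f_1,f_3), S(f_1,f_4), S(f_2,f_3), S(f_2,f_4), S(f_3,f_4), S(f_1,h_5), S(f_2,h_5), S(f_3,h_5), S(f_4,h_5)) all reduce to 0 modulo the current basis, so we have a Gröbner basis.
Inter-reduce: drop elements whose leading term is divisible by another's, tail-reduce, and make monic.
Reduced Gröbner basis: {x_1 + 5, x_2 + 1}.

A lex Gröbner basis eliminates variables successively. Here x_2 + 1 depends only on x_2, with roots {-1}; lifting each root through the earlier basis elements recovers the full solutions.
  x_2 = -1: the earlier basis element becomes x_1 + 5 = 0, giving x_1 = -5 — point (-5, -1).

{(-5, -1)}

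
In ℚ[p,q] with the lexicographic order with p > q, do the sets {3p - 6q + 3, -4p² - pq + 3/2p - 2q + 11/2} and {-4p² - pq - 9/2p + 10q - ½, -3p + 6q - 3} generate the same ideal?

Yes, the ideals are equal.

Equality of ideals is decidable: compute both reduced Gröbner bases (unique for the ordering) and check whether they agree.
Buchberger on the first generating set:
f_1 = 3p - 6q + 3, LT = p.
f_2 = -4p² - pq + 3/2p - 2q + 11/2, LT = p².

S(f_1,f_2): lcm = p². S = -9/4pq + 11/8p - ½q + 11/8.
  leading term pq: subtract (-¾q)·f_1 from -9/4pq + 11/8p - ½q + 11/8 → 11/8p - 9/2q² + 7/4q + 11/8
  leading term p: subtract (11/24)·f_1 from 11/8p - 9/2q² + 7/4q + 11/8 → -9/2q² + 9/2q
  leading term q²: no divisor's leading term divides it; move -9/2q² to the remainder.
  leading term q: no divisor's leading term divides it; move 9/2q to the remainder.
  remainder -9/2q² + 9/2q ≠ 0; add g_3 = -9/2q² + 9/2q to the basis.

S(f_1,g_3): leading monomials are coprime, so the S-polynomial reduces to 0 (Buchberger's first criterion).
S(f_2,g_3): leading monomials are coprime, so the S-polynomial reduces to 0 (Buchberger's first criterion).
Every S-polynomial of the final basis reduces to 0, so we have a Gröbner basis.
Inter-reduce: drop elements whose leading term is divisible by another's, tail-reduce, and make monic.
Reduced Gröbner basis: {p - 2q + 1, q² - q}.

Buchberger on the second generating set:
h_1 = -4p² - pq - 9/2p + 10q - ½, LT = p².
h_2 = -3p + 6q - 3, LT = p.

S(h_1,h_2): lcm = p². S = 9/4pq + ⅛p - 5/2q + ⅛.
  leading term pq: subtract (-¾q)·h_2 from 9/4pq + ⅛p - 5/2q + ⅛ → ⅛p + 9/2q² - 19/4q + ⅛
  leading term p: subtract (-1/24)·h_2 from ⅛p + 9/2q² - 19/4q + ⅛ → 9/2q² - 9/2q
  leading term q²: no divisor's leading term divides it; move 9/2q² to the remainder.
  leading term q: no divisor's leading term divides it; move -9/2q to the remainder.
  remainder 9/2q² - 9/2q ≠ 0; add k_3 = 9/2q² - 9/2q to the basis.

S(h_1,k_3): leading monomials are coprime, so the S-polynomial reduces to 0 (Buchberger's first criterion).
S(h_2,k_3): leading monomials are coprime, so the S-polynomial reduces to 0 (Buchberger's first criterion).
Every S-polynomial of the final basis reduces to 0, so we have a Gröbner basis.
Inter-reduce: drop elements whose leading term is divisible by another's, tail-reduce, and make monic.
Reduced Gröbner basis: {p - 2q + 1, q² - q}.

Same reduced basis, so the two generating sets span the same ideal.
The choice of monomial ordering does not affect the verdict — as long as both bases are computed under the same ordering, their equality decides ideal equality.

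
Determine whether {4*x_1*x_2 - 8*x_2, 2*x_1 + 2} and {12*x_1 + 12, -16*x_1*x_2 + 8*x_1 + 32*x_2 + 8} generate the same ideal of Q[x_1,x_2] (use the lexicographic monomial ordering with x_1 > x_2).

Yes, the ideals are equal.

For a fixed monomial order, each ideal has a unique reduced Gröbner basis; comparing bases decides equality.
Buchberger on the first generating set:
f_1 = 4*x_1*x_2 - 8*x_2, LT = x_1*x_2.
f_2 = 2*x_1 + 2, LT = x_1.

S(f_1,f_2): lcm = x_1*x_2. S = -3*x_2.
  leading term x_2: no divisor's leading term divides it; move -3*x_2 to the remainder.
  remainder -3*x_2 ≠ 0; add g_3 = -3*x_2 to the basis.

S(f_1,g_3): lcm = x_1*x_2. S = -2*x_2.
  leading term x_2: subtract (2/3)·g_3 from -2*x_2 → 0
  remainder 0.

S(f_2,g_3): leading monomials are coprime, so the S-polynomial reduces to 0 (Buchberger's first criterion).
Every S-polynomial of the final basis reduces to 0, so we have a Gröbner basis.
Inter-reduce: drop elements whose leading term is divisible by another's, tail-reduce, and make monic.
Reduced Gröbner basis: {x_1 + 1, x_2}.

Buchberger on the second generating set:
h_1 = 12*x_1 + 12, LT = x_1.
h_2 = -16*x_1*x_2 + 8*x_1 + 32*x_2 + 8, LT = x_1*x_2.

S(h_1,h_2): lcm = x_1*x_2. S = 1/2*x_1 + 3*x_2 + 1/2.
  leading term x_1: subtract (1/24)·h_1 from 1/2*x_1 + 3*x_2 + 1/2 → 3*x_2
  leading term x_2: no divisor's leading term divides it; move 3*x_2 to the remainder.
  remainder 3*x_2 ≠ 0; add k_3 = 3*x_2 to the basis.

S(h_1,k_3): leading monomials are coprime, so the S-polynomial reduces to 0 (Buchberger's first criterion).
S(h_2,k_3): lcm = x_1*x_2. S = -1/2*x_1 - 2*x_2 - 1/2.
  leading term x_1: subtract (-1/24)·h_1 from -1/2*x_1 - 2*x_2 - 1/2 → -2*x_2
  leading term x_2: subtract (-2/3)·k_3 from -2*x_2 → 0
  remainder 0.

Every S-polynomial of the final basis reduces to 0, so we have a Gröbner basis.
Inter-reduce: drop elements whose leading term is divisible by another's, tail-reduce, and make monic.
Reduced Gröbner basis: {x_1 + 1, x_2}.

The two bases agree; hence the ideals are identical.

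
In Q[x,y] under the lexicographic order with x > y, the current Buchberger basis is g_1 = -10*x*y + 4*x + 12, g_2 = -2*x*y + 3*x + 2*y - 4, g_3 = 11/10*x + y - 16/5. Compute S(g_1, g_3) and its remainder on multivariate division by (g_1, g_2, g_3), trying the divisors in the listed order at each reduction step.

S(g_1, g_3) = -2/5*x - 10/11*y**2 + 32/11*y - 6/5; remainder on division = -10/11*y**2 + 36/11*y - 26/11.

lcm(LM(g_1), LM(g_3)) = x*y.
S = (lcm/LT(g_1))·g_1 − (lcm/LT(g_3))·g_3 = -2/5*x - 10/11*y**2 + 32/11*y - 6/5.
Reduce S modulo (g_1, g_2, g_3) in that order:
  leading term x: subtract (-4/11)·g_3 from -2/5*x - 10/11*y**2 + 32/11*y - 6/5 → -10/11*y**2 + 36/11*y - 26/11
  leading term y**2: no divisor's leading term divides it; move -10/11*y**2 to the remainder.
  leading term y: no divisor's leading term divides it; move 36/11*y to the remainder.
  leading term 1: no divisor's leading term divides it; move -26/11 to the remainder.
The remainder -10/11*y**2 + 36/11*y - 26/11 is nonzero, so it would be added as the next basis element.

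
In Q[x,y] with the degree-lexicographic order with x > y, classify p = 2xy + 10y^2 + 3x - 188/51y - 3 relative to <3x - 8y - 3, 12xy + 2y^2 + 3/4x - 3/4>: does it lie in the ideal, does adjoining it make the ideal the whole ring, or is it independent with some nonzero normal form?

2xy + 10y^2 + 3x - 188/51y - 3 lies in I (it reduces to 0).

First compute the reduced Gröbner basis of I by Buchberger's algorithm.
f_1 = 3x - 8y - 3, LT = x.
f_2 = 12xy + 2y^2 + 3/4x - 3/4, LT = xy.

S(f_1,f_2): lcm = xy. S = -17/6y^2 - 1/16x - y + 1/16.
  leading term y^2: no divisor's leading term divides it; move -17/6y^2 to the remainder.
  leading term x: subtract (-1/48)·f_1 from -1/16x - y + 1/16 → -7/6y
  leading term y: no divisor's leading term divides it; move -7/6y to the remainder.
  remainder -17/6y^2 - 7/6y ≠ 0; add h_3 = -17/6y^2 - 7/6y to the basis.

The other S-polynomials (S(f_1,h_3), S(f_2,h_3)) all reduce to 0 modulo the current basis, so we have a Gröbner basis.
Inter-reduce: drop elements whose leading term is divisible by another's, tail-reduce, and make monic.
Reduced Gröbner basis: {y^2 + 7/17y, x - 8/3y - 1}.
Label its elements g_1 = y^2 + 7/17y, g_2 = x - 8/3y - 1.

Reduce p = 2xy + 10y^2 + 3x - 188/51y - 3 modulo G:
  leading term xy: subtract (2y)·g_2 from 2xy + 10y^2 + 3x - 188/51y - 3 → 46/3y^2 + 3x - 86/51y - 3
  leading term y^2: subtract (46/3)·g_1 from 46/3y^2 + 3x - 86/51y - 3 → 3x - 8y - 3
  leading term x: subtract (3)·g_2 from 3x - 8y - 3 → 0
  normal form = 0.
Since the normal form is 0, p ∈ I.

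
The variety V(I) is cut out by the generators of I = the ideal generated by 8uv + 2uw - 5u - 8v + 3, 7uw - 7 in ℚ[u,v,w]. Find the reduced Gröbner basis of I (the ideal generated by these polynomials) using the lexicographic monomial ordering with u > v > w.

f_1 = 8uv + 2uw - 5u - 8v + 3, LT = uv.
f_2 = 7uw - 7, LT = uw.

S(f_1,f_2): lcm = uvw. S = ¼uw² - ⅝uw - vw + v + ⅜w.
  reduce S modulo (f_1, f_2):
  remainder -vw + v + ⅝w - ⅝ ≠ 0; add g_3 = -vw + v + ⅝w - ⅝ to the basis.

The other S-polynomials (S(f_1,g_3), S(f_2,g_3)) all reduce to 0 modulo the current basis, so we have a Gröbner basis.

G = {uv - ⅝u - v + ⅝, uw - 1, vw - v - ⅝w + ⅝}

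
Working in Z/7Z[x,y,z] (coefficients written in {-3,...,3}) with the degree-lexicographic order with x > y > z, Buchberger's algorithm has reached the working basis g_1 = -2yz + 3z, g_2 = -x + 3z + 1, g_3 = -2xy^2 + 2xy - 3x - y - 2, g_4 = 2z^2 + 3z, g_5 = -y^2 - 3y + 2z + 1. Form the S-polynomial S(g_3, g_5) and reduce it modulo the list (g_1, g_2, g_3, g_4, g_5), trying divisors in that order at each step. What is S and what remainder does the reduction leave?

S(g_3, g_5) = 3xy + 2xz - x - 3y + 1; remainder on division = 0.

lcm(LM(g_3), LM(g_5)) = xy^2.
S = (lcm/LT(g_3))·g_3 − (lcm/LT(g_5))·g_5 = 3xy + 2xz - x - 3y + 1.
Reduce S modulo (g_1, g_2, g_3, g_4, g_5) in that order:
  leading term xy: subtract (-3y)·g_2 from 3xy + 2xz - x - 3y + 1 → 2xz + 2yz - x + 1
  leading term xz: subtract (-2z)·g_2 from 2xz + 2yz - x + 1 → 2yz - z^2 - x + 2z + 1
  leading term yz: subtract (-1)·g_1 from 2yz - z^2 - x + 2z + 1 → -z^2 - x - 2z + 1
  leading term z^2: subtract (3)·g_4 from -z^2 - x - 2z + 1 → -x + 3z + 1
  leading term x: subtract (1)·g_2 from -x + 3z + 1 → 0
The remainder is 0, so this S-polynomial contributes no new basis element.
This is the inner loop of Buchberger's algorithm — each nonzero remainder becomes a new basis element.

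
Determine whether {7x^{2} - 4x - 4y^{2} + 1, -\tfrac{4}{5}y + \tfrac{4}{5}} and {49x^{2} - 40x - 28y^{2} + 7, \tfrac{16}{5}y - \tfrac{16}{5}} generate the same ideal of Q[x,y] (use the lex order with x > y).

No, the ideals differ.

Two ideals are equal iff their reduced Gröbner bases coincide (the reduced basis is unique for a fixed ordering).
Buchberger on the first generating set:
f_1 = 7x^{2} - 4x - 4y^{2} + 1, LT = x^{2}.
f_2 = -\tfrac{4}{5}y + \tfrac{4}{5}, LT = y.

The S-polynomials (S(f_1,f_2)) all reduce to 0 modulo the current basis, so we have a Gröbner basis.
Inter-reduce: drop elements whose leading term is divisible by another's, tail-reduce, and make monic.
Reduced Gröbner basis: {x^{2} - \tfrac{4}{7}x - \tfrac{3}{7}, y - 1}.

Buchberger on the second generating set:
h_1 = 49x^{2} - 40x - 28y^{2} + 7, LT = x^{2}.
h_2 = \tfrac{16}{5}y - \tfrac{16}{5}, LT = y.

The S-polynomials (S(h_1,h_2)) all reduce to 0 modulo the current basis, so we have a Gröbner basis.
Inter-reduce: drop elements whose leading term is divisible by another's, tail-reduce, and make monic.
Reduced Gröbner basis: {x^{2} - \tfrac{40}{49}x - \tfrac{3}{7}, y - 1}.

Since the reduced bases disagree, the two ideals are not the same.
The choice of monomial ordering does not affect the verdict — as long as both bases are computed under the same ordering, their equality decides ideal equality.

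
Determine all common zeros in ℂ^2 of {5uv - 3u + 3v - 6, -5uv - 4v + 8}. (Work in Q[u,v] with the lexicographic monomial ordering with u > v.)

Compute a lex Gröbner basis by Buchberger's algorithm.
f_1 = 5uv - 3u + 3v - 6, LT = uv.
f_2 = -5uv - 4v + 8, LT = uv.

S(f_1,f_2): lcm = uv. S = -3/5u - 1/5v + 2/5.
  leading term u: no divisor's leading term divides it; move -3/5u to the remainder.
  leading term v: no divisor's leading term divides it; move -1/5v to the remainder.
  leading term 1: no divisor's leading term divides it; move 2/5 to the remainder.
  remainder -3/5u - 1/5v + 2/5 ≠ 0; add h_3 = -3/5u - 1/5v + 2/5 to the basis.

S(f_1,h_3): lcm = uv. S = -3/5u - 1/3v^2 + 19/15v - 6/5.
  leading term u: subtract (1)·h_3 from -3/5u - 1/3v^2 + 19/15v - 6/5 → -1/3v^2 + 22/15v - 8/5
  leading term v^2: no divisor's leading term divides it; move -1/3v^2 to the remainder.
  leading term v: no divisor's leading term divides it; move 22/15v to the remainder.
  leading term 1: no divisor's leading term divides it; move -8/5 to the remainder.
  remainder -1/3v^2 + 22/15v - 8/5 ≠ 0; add h_4 = -1/3v^2 + 22/15v - 8/5 to the basis.

The other S-polynomials (S(f_2,h_3), S(f_1,h_4), S(f_2,h_4), S(h_3,h_4)) all reduce to 0 modulo the current basis, so we have a Gröbner basis.
Inter-reduce: drop elements whose leading term is divisible by another's, tail-reduce, and make monic.
Reduced Gröbner basis: {u + 1/3v - 2/3, v^2 - 22/5v + 24/5}.

The lex basis is triangular: the last element involves only v. Solving v^2 - 22/5v + 24/5 = 0 gives v ∈ {2, 12/5}; substituting each value into the earlier elements determines the remaining variables.
  v = 2: the earlier basis element becomes u = 0, giving u = 0 — point (0, 2).
  v = 12/5: the earlier basis element becomes u + 2/15 = 0, giving u = -2/15 — point (-2/15, 12/5).

{(0, 2), (-2/15, 12/5)}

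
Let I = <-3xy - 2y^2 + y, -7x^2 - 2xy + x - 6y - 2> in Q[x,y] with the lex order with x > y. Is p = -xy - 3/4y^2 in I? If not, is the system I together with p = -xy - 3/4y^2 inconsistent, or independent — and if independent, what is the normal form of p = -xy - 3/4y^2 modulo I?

-xy - 3/4y^2 is independent of I; its normal form modulo I is -1/12y^2 - 1/3y.

First compute the reduced Gröbner basis of I by Buchberger's algorithm.
f_1 = -3xy - 2y^2 + y, LT = xy.
f_2 = -7x^2 - 2xy + x - 6y - 2, LT = x^2.

S(f_1,f_2): lcm = x^2y. S = 8/21xy^2 - 4/21xy - 6/7y^2 - 2/7y.
  leading term xy^2: subtract (-8/63y)·f_1 from 8/21xy^2 - 4/21xy - 6/7y^2 - 2/7y → -4/21xy - 16/63y^3 - 46/63y^2 - 2/7y
  leading term xy: subtract (4/63)·f_1 from -4/21xy - 16/63y^3 - 46/63y^2 - 2/7y → -16/63y^3 - 38/63y^2 - 22/63y
  leading term y^3: no divisor's leading term divides it; move -16/63y^3 to the remainder.
  leading term y^2: no divisor's leading term divides it; move -38/63y^2 to the remainder.
  leading term y: no divisor's leading term divides it; move -22/63y to the remainder.
  remainder -16/63y^3 - 38/63y^2 - 22/63y ≠ 0; add h_3 = -16/63y^3 - 38/63y^2 - 22/63y to the basis.

The other S-polynomials (S(f_1,h_3), S(f_2,h_3)) all reduce to 0 modulo the current basis, so we have a Gröbner basis.
Inter-reduce: drop elements whose leading term is divisible by another's, tail-reduce, and make monic.
Reduced Gröbner basis: {x^2 - 1/7x - 4/21y^2 + 20/21y + 2/7, xy + 2/3y^2 - 1/3y, y^3 + 19/8y^2 + 11/8y}.
Label its elements g_1 = x^2 - 1/7x - 4/21y^2 + 20/21y + 2/7, g_2 = xy + 2/3y^2 - 1/3y, g_3 = y^3 + 19/8y^2 + 11/8y.

Reduce p = -xy - 3/4y^2 modulo G:
  leading term xy: subtract (-1)·g_2 from -xy - 3/4y^2 → -1/12y^2 - 1/3y
  leading term y^2: no divisor's leading term divides it; move -1/12y^2 to the remainder.
  leading term y: no divisor's leading term divides it; move -1/3y to the remainder.
  normal form = -1/12y^2 - 1/3y.
The normal form is nonzero, so p ∉ I. Since p minus its normal form lies in I, I + (p) = I + (r) where r = -1/12y^2 - 1/3y; decide whether this ideal is the whole ring.
Run Buchberger on G together with r (pairs among the g_i already reduce to 0 since G is a Gröbner basis):
g_1 = x^2 - 1/7x - 4/21y^2 + 20/21y + 2/7, LT = x^2.
g_2 = xy + 2/3y^2 - 1/3y, LT = xy.
g_3 = y^3 + 19/8y^2 + 11/8y, LT = y^3.
r = -1/12y^2 - 1/3y, LT = y^2.

S(g_2,r): lcm = xy^2. S = -4xy + 2/3y^3 - 1/3y^2.
  leading term xy: subtract (-4)·g_2 from -4xy + 2/3y^3 - 1/3y^2 → 2/3y^3 + 7/3y^2 - 4/3y
  leading term y^3: subtract (2/3)·g_3 from 2/3y^3 + 7/3y^2 - 4/3y → 3/4y^2 - 9/4y
  leading term y^2: subtract (-9)·r from 3/4y^2 - 9/4y → -21/4y
  leading term y: no divisor's leading term divides it; move -21/4y to the remainder.
  remainder -21/4y ≠ 0; add m_5 = -21/4y to the basis.

The other S-polynomials (S(g_1,g_2), S(g_1,g_3), S(g_1,r), S(g_2,g_3), S(g_3,r), S(g_1,m_5), S(g_2,m_5), S(g_3,m_5), S(r,m_5)) all reduce to 0 modulo the current basis, so we have a Gröbner basis.
Inter-reduce: drop elements whose leading term is divisible by another's, tail-reduce, and make monic.
Reduced Gröbner basis: {x^2 - 1/7x + 2/7, y}.
The reduced Gröbner basis of I + (p) is {x^2 - 1/7x + 2/7, y} ≠ {1}, a proper ideal, so the enlarged system stays consistent: p is independent of I, with normal form -1/12y^2 - 1/3y.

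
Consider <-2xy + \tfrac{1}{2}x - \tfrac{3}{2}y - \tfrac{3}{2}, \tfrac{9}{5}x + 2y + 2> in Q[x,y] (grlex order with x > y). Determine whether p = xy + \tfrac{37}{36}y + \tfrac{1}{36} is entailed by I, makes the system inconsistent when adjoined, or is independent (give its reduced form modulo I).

Adjoining xy + \tfrac{37}{36}y + \tfrac{1}{36} makes the ideal the whole ring: the system is inconsistent.

First compute the reduced Gröbner basis of I by Buchberger's algorithm.
f_1 = -2xy + \tfrac{1}{2}x - \tfrac{3}{2}y - \tfrac{3}{2}, LT = xy.
f_2 = \tfrac{9}{5}x + 2y + 2, LT = x.

S(f_1,f_2): lcm = xy. S = -\tfrac{10}{9}y^{2} - \tfrac{1}{4}x - \tfrac{13}{36}y + \tfrac{3}{4}.
  reduce S modulo (f_1, f_2):
  remainder -\tfrac{10}{9}y^{2} - \tfrac{1}{12}y + \tfrac{37}{36} ≠ 0; add h_3 = -\tfrac{10}{9}y^{2} - \tfrac{1}{12}y + \tfrac{37}{36} to the basis.

The other S-polynomials (S(f_1,h_3), S(f_2,h_3)) all reduce to 0 modulo the current basis, so we have a Gröbner basis.
Inter-reduce: drop elements whose leading term is divisible by another's, tail-reduce, and make monic.
Reduced Gröbner basis: {y^{2} + \tfrac{3}{40}y - \tfrac{37}{40}, x + \tfrac{10}{9}y + \tfrac{10}{9}}.
Label its elements g_1 = y^{2} + \tfrac{3}{40}y - \tfrac{37}{40}, g_2 = x + \tfrac{10}{9}y + \tfrac{10}{9}.

Reduce p = xy + \tfrac{37}{36}y + \tfrac{1}{36} modulo G:
  leading term xy: subtract (y)·g_2 from xy + \tfrac{37}{36}y + \tfrac{1}{36} → -\tfrac{10}{9}y^{2} - \tfrac{1}{12}y + \tfrac{1}{36}
  leading term y^{2}: subtract (-\tfrac{10}{9})·g_1 from -\tfrac{10}{9}y^{2} - \tfrac{1}{12}y + \tfrac{1}{36} → -1
  leading term 1: no divisor's leading term divides it; move -1 to the remainder.
  normal form = -1.
The normal form is nonzero, so p ∉ I. Since p minus its normal form lies in I, I + (p) = I + (r) where r = -1; decide whether this ideal is the whole ring.
Here r = -1 is a nonzero constant, hence a unit: 1 ∈ I + (p), the Gröbner basis of I + (p) is {1}, and the enlarged system has no common solution — adjoining p is inconsistent.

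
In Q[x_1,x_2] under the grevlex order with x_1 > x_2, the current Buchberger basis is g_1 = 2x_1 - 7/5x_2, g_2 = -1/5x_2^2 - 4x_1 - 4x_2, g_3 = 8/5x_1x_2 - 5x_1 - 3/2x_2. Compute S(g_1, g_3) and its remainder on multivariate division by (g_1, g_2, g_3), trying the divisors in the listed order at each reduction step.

S(g_1, g_3) = -7/10x_2^2 + 25/8x_1 + 15/16x_2; remainder on division = 1077/40x_2.

lcm(LM(g_1), LM(g_3)) = x_1x_2.
S = (lcm/LT(g_1))·g_1 − (lcm/LT(g_3))·g_3 = -7/10x_2^2 + 25/8x_1 + 15/16x_2.
Reduce S modulo (g_1, g_2, g_3) in that order:
  leading term x_2^2: subtract (7/2)·g_2 from -7/10x_2^2 + 25/8x_1 + 15/16x_2 → 137/8x_1 + 239/16x_2
  leading term x_1: subtract (137/16)·g_1 from 137/8x_1 + 239/16x_2 → 1077/40x_2
  leading term x_2: no divisor's leading term divides it; move 1077/40x_2 to the remainder.
The remainder 1077/40x_2 is nonzero, so it would be added as the next basis element.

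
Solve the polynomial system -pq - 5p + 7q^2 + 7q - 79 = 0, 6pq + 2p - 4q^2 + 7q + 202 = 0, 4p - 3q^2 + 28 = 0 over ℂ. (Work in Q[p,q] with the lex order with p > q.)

{(5, -4)}

Compute a lex Gröbner basis by Buchberger's algorithm.
f_1 = -pq - 5p + 7q^2 + 7q - 79, LT = pq.
f_2 = 6pq + 2p - 4q^2 + 7q + 202, LT = pq.
f_3 = 4p - 3q^2 + 28, LT = p.

S(f_1,f_2): lcm = pq. S = 14/3p - 19/3q^2 - 49/6q + 136/3.
  leading term p: subtract (7/6)·f_3 from 14/3p - 19/3q^2 - 49/6q + 136/3 → -17/6q^2 - 49/6q + 38/3
  leading term q^2: no divisor's leading term divides it; move -17/6q^2 to the remainder.
  leading term q: no divisor's leading term divides it; move -49/6q to the remainder.
  leading term 1: no divisor's leading term divides it; move 38/3 to the remainder.
  remainder -17/6q^2 - 49/6q + 38/3 ≠ 0; add h_4 = -17/6q^2 - 49/6q + 38/3 to the basis.

S(f_1,f_3): lcm = pq. S = 5p + 3/4q^3 - 7q^2 - 14q + 79.
  leading term p: subtract (5/4)·f_3 from 5p + 3/4q^3 - 7q^2 - 14q + 79 → 3/4q^3 - 13/4q^2 - 14q + 44
  leading term q^3: subtract (-9/34q)·h_4 from 3/4q^3 - 13/4q^2 - 14q + 44 → -92/17q^2 - 181/17q + 44
  leading term q^2: subtract (552/289)·h_4 from -92/17q^2 - 181/17q + 44 → 1431/289q + 5724/289
  leading term q: no divisor's leading term divides it; move 1431/289q to the remainder.
  leading term 1: no divisor's leading term divides it; move 5724/289 to the remainder.
  remainder 1431/289q + 5724/289 ≠ 0; add h_5 = 1431/289q + 5724/289 to the basis.

The other S-polynomials (S(f_2,f_3), S(f_1,h_4), S(f_2,h_4), S(f_3,h_4), S(f_1,h_5), S(f_2,h_5), S(f_3,h_5), S(h_4,h_5)) all reduce to 0 modulo the current basis, so we have a Gröbner basis.
Inter-reduce: drop elements whose leading term is divisible by another's, tail-reduce, and make monic.
Reduced Gröbner basis: {p - 5, q + 4}.

A lex Gröbner basis eliminates variables successively. Here q + 4 depends only on q, with roots {-4}; lifting each root through the earlier basis elements recovers the full solutions.
  q = -4: the earlier basis element becomes p - 5 = 0, giving p = 5 — point (5, -4).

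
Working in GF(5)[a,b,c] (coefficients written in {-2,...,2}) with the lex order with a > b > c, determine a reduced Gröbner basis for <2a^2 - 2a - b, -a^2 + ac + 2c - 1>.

G = {a^2 - a + 2b, ab - 2a - bc - 2b + 2c - 1, ac - a + 2b + 2c - 1, b^2 - 2bc^2 - bc - b - c^2 + 2c - 2}

f_1 = 2a^2 - 2a - b, LT = a^2.
f_2 = -a^2 + ac + 2c - 1, LT = a^2.

S(f_1,f_2): lcm = a^2. S = ac - a + 2b + 2c - 1.
  leading term ac: no divisor's leading term divides it; move ac to the remainder.
  leading term a: no divisor's leading term divides it; move -a to the remainder.
  leading term b: no divisor's leading term divides it; move 2b to the remainder.
  leading term c: no divisor's leading term divides it; move 2c to the remainder.
  leading term 1: no divisor's leading term divides it; move -1 to the remainder.
  remainder ac - a + 2b + 2c - 1 ≠ 0; add g_3 = ac - a + 2b + 2c - 1 to the basis.

S(f_1,g_3): lcm = a^2c. S = a^2 - 2ab + 2ac + a + 2bc.
  leading term a^2: subtract (-2)·f_1 from a^2 - 2ab + 2ac + a + 2bc → -2ab + 2ac + 2a + 2bc - 2b
  leading term ab: no divisor's leading term divides it; move -2ab to the remainder.
  leading term ac: subtract (2)·g_3 from 2ac + 2a + 2bc - 2b → -a + 2bc - b + c + 2
  leading term a: no divisor's leading term divides it; move -a to the remainder.
  leading term bc: no divisor's leading term divides it; move 2bc to the remainder.
  leading term b: no divisor's leading term divides it; move -b to the remainder.
  leading term c: no divisor's leading term divides it; move c to the remainder.
  leading term 1: no divisor's leading term divides it; move 2 to the remainder.
  remainder -2ab - a + 2bc - b + c + 2 ≠ 0; add g_4 = -2ab - a + 2bc - b + c + 2 to the basis.

S(g_3,g_4): lcm = abc. S = -ab + 2ac + 2b^2 + bc^2 - bc - b - 2c^2 + c.
  leading term ab: subtract (-2)·g_4 from -ab + 2ac + 2b^2 + bc^2 - bc - b - 2c^2 + c → 2ac - 2a + 2b^2 + bc^2 - 2bc + 2b - 2c^2 - 2c - 1
  leading term ac: subtract (2)·g_3 from 2ac - 2a + 2b^2 + bc^2 - 2bc + 2b - 2c^2 - 2c - 1 → 2b^2 + bc^2 - 2bc - 2b - 2c^2 - c + 1
  leading term b^2: no divisor's leading term divides it; move 2b^2 to the remainder.
  leading term bc^2: no divisor's leading term divides it; move bc^2 to the remainder.
  leading term bc: no divisor's leading term divides it; move -2bc to the remainder.
  leading term b: no divisor's leading term divides it; move -2b to the remainder.
  leading term c^2: no divisor's leading term divides it; move -2c^2 to the remainder.
  leading term c: no divisor's leading term divides it; move -c to the remainder.
  leading term 1: no divisor's leading term divides it; move 1 to the remainder.
  remainder 2b^2 + bc^2 - 2bc - 2b - 2c^2 - c + 1 ≠ 0; add g_5 = 2b^2 + bc^2 - 2bc - 2b - 2c^2 - c + 1 to the basis.

The other S-polynomials (S(f_2,g_3), S(f_1,g_4), S(f_2,g_4), S(f_1,g_5), S(f_2,g_5), S(g_3,g_5), S(g_4,g_5)) all reduce to 0 modulo the current basis, so we have a Gröbner basis.
Inter-reduce: drop elements whose leading term is divisible by another's, tail-reduce, and make monic.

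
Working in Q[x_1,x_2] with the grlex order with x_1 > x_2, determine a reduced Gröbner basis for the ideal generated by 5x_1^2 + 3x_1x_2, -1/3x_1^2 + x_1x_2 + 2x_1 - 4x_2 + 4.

G = {x_1^2 - x_1 + 2x_2 - 2, x_1x_2 + 5/3x_1 - 10/3x_2 + 10/3, x_2^2 - 40/9x_1 + 41/9x_2 - 50/9}

f_1 = 5x_1^2 + 3x_1x_2, LT = x_1^2.
f_2 = -1/3x_1^2 + x_1x_2 + 2x_1 - 4x_2 + 4, LT = x_1^2.

S(f_1,f_2): lcm = x_1^2. S = 18/5x_1x_2 + 6x_1 - 12x_2 + 12.
  leading term x_1x_2: no divisor's leading term divides it; move 18/5x_1x_2 to the remainder.
  leading term x_1: no divisor's leading term divides it; move 6x_1 to the remainder.
  leading term x_2: no divisor's leading term divides it; move -12x_2 to the remainder.
  leading term 1: no divisor's leading term divides it; move 12 to the remainder.
  remainder 18/5x_1x_2 + 6x_1 - 12x_2 + 12 ≠ 0; add g_3 = 18/5x_1x_2 + 6x_1 - 12x_2 + 12 to the basis.

S(f_1,g_3): lcm = x_1^2x_2. S = 3/5x_1x_2^2 - 5/3x_1^2 + 10/3x_1x_2 - 10/3x_1.
  leading term x_1x_2^2: subtract (1/6x_2)·g_3 from 3/5x_1x_2^2 - 5/3x_1^2 + 10/3x_1x_2 - 10/3x_1 → -5/3x_1^2 + 7/3x_1x_2 + 2x_2^2 - 10/3x_1 - 2x_2
  leading term x_1^2: subtract (-1/3)·f_1 from -5/3x_1^2 + 7/3x_1x_2 + 2x_2^2 - 10/3x_1 - 2x_2 → 10/3x_1x_2 + 2x_2^2 - 10/3x_1 - 2x_2
  leading term x_1x_2: subtract (25/27)·g_3 from 10/3x_1x_2 + 2x_2^2 - 10/3x_1 - 2x_2 → 2x_2^2 - 80/9x_1 + 82/9x_2 - 100/9
  leading term x_2^2: no divisor's leading term divides it; move 2x_2^2 to the remainder.
  leading term x_1: no divisor's leading term divides it; move -80/9x_1 to the remainder.
  leading term x_2: no divisor's leading term divides it; move 82/9x_2 to the remainder.
  leading term 1: no divisor's leading term divides it; move -100/9 to the remainder.
  remainder 2x_2^2 - 80/9x_1 + 82/9x_2 - 100/9 ≠ 0; add g_4 = 2x_2^2 - 80/9x_1 + 82/9x_2 - 100/9 to the basis.

The other S-polynomials (S(f_2,g_3), S(f_1,g_4), S(f_2,g_4), S(g_3,g_4)) all reduce to 0 modulo the current basis, so we have a Gröbner basis.
Inter-reduce: drop elements whose leading term is divisible by another's, tail-reduce, and make monic.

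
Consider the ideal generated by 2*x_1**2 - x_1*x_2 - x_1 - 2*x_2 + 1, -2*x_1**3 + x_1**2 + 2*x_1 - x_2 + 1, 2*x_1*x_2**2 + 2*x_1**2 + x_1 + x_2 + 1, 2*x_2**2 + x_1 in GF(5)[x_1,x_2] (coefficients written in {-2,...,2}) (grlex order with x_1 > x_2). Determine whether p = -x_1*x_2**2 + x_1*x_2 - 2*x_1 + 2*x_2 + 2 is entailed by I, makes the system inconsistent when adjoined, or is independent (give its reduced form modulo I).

First compute the reduced Gröbner basis of I by Buchberger's algorithm.
f_1 = 2*x_1**2 - x_1*x_2 - x_1 - 2*x_2 + 1, LT = x_1**2.
f_2 = -2*x_1**3 + x_1**2 + 2*x_1 - x_2 + 1, LT = x_1**3.
f_3 = 2*x_1*x_2**2 + 2*x_1**2 + x_1 + x_2 + 1, LT = x_1*x_2**2.
f_4 = 2*x_2**2 + x_1, LT = x_2**2.

S(f_1,f_2): lcm = x_1**3. S = 2*x_1**2*x_2 - x_1*x_2 - x_1 + 2*x_2 - 2.
  leading term x_1**2*x_2: subtract (x_2)·f_1 from 2*x_1**2*x_2 - x_1*x_2 - x_1 + 2*x_2 - 2 → x_1*x_2**2 + 2*x_2**2 - x_1 + x_2 - 2
  leading term x_1*x_2**2: subtract (-2)·f_3 from x_1*x_2**2 + 2*x_2**2 - x_1 + x_2 - 2 → -x_1**2 + 2*x_2**2 + x_1 - 2*x_2
  leading term x_1**2: subtract (2)·f_1 from -x_1**2 + 2*x_2**2 + x_1 - 2*x_2 → 2*x_1*x_2 + 2*x_2**2 - 2*x_1 + 2*x_2 - 2
  leading term x_1*x_2: no divisor's leading term divides it; move 2*x_1*x_2 to the remainder.
  leading term x_2**2: subtract (1)·f_4 from 2*x_2**2 - 2*x_1 + 2*x_2 - 2 → 2*x_1 + 2*x_2 - 2
  leading term x_1: no divisor's leading term divides it; move 2*x_1 to the remainder.
  leading term x_2: no divisor's leading term divides it; move 2*x_2 to the remainder.
  leading term 1: no divisor's leading term divides it; move -2 to the remainder.
  remainder 2*x_1*x_2 + 2*x_1 + 2*x_2 - 2 ≠ 0; add h_5 = 2*x_1*x_2 + 2*x_1 + 2*x_2 - 2 to the basis.

S(f_1,f_3): lcm = x_1**2*x_2**2. S = 2*x_1*x_2**3 - x_1**3 + 2*x_1*x_2**2 - x_2**3 + 2*x_1**2 + 2*x_1*x_2 - 2*x_2**2 + 2*x_1.
  leading term x_1*x_2**3: subtract (x_2)·f_3 from 2*x_1*x_2**3 - x_1**3 + 2*x_1*x_2**2 - x_2**3 + 2*x_1**2 + 2*x_1*x_2 - 2*x_2**2 + 2*x_1 → -x_1**3 - 2*x_1**2*x_2 + 2*x_1*x_2**2 - x_2**3 + 2*x_1**2 + x_1*x_2 + 2*x_2**2 + 2*x_1 - x_2
  leading term x_1**3: subtract (2*x_1)·f_1 from -x_1**3 - 2*x_1**2*x_2 + 2*x_1*x_2**2 - x_2**3 + 2*x_1**2 + x_1*x_2 + 2*x_2**2 + 2*x_1 - x_2 → 2*x_1*x_2**2 - x_2**3 - x_1**2 + 2*x_2**2 - x_2
  leading term x_1*x_2**2: subtract (1)·f_3 from 2*x_1*x_2**2 - x_2**3 - x_1**2 + 2*x_2**2 - x_2 → -x_2**3 + 2*x_1**2 + 2*x_2**2 - x_1 - 2*x_2 - 1
  leading term x_2**3: subtract (2*x_2)·f_4 from -x_2**3 + 2*x_1**2 + 2*x_2**2 - x_1 - 2*x_2 - 1 → 2*x_1**2 - 2*x_1*x_2 + 2*x_2**2 - x_1 - 2*x_2 - 1
  leading term x_1**2: subtract (1)·f_1 from 2*x_1**2 - 2*x_1*x_2 + 2*x_2**2 - x_1 - 2*x_2 - 1 → -x_1*x_2 + 2*x_2**2 - 2
  leading term x_1*x_2: subtract (2)·h_5 from -x_1*x_2 + 2*x_2**2 - 2 → 2*x_2**2 + x_1 + x_2 + 2
  leading term x_2**2: subtract (1)·f_4 from 2*x_2**2 + x_1 + x_2 + 2 → x_2 + 2
  leading term x_2: no divisor's leading term divides it; move x_2 to the remainder.
  leading term 1: no divisor's leading term divides it; move 2 to the remainder.
  remainder x_2 + 2 ≠ 0; add h_6 = x_2 + 2 to the basis.

S(f_2,f_3): lcm = x_1**3*x_2**2. S = -x_1**4 + 2*x_1**2*x_2**2 + 2*x_1**3 + 2*x_1**2*x_2 - x_1*x_2**2 - 2*x_2**3 + 2*x_1**2 + 2*x_2**2.
  leading term x_1**4: subtract (2*x_1**2)·f_1 from -x_1**4 + 2*x_1**2*x_2**2 + 2*x_1**3 + 2*x_1**2*x_2 - x_1*x_2**2 - 2*x_2**3 + 2*x_1**2 + 2*x_2**2 → 2*x_1**3*x_2 + 2*x_1**2*x_2**2 - x_1**3 + x_1**2*x_2 - x_1*x_2**2 - 2*x_2**3 + 2*x_2**2
  leading term x_1**3*x_2: subtract (x_1*x_2)·f_1 from 2*x_1**3*x_2 + 2*x_1**2*x_2**2 - x_1**3 + x_1**2*x_2 - x_1*x_2**2 - 2*x_2**3 + 2*x_2**2 → -2*x_1**2*x_2**2 - x_1**3 + 2*x_1**2*x_2 + x_1*x_2**2 - 2*x_2**3 - x_1*x_2 + 2*x_2**2
  leading term x_1**2*x_2**2: subtract (-x_2**2)·f_1 from -2*x_1**2*x_2**2 - x_1**3 + 2*x_1**2*x_2 + x_1*x_2**2 - 2*x_2**3 - x_1*x_2 + 2*x_2**2 → -x_1*x_2**3 - x_1**3 + 2*x_1**2*x_2 + x_2**3 - x_1*x_2 - 2*x_2**2
  leading term x_1*x_2**3: subtract (2*x_2)·f_3 from -x_1*x_2**3 - x_1**3 + 2*x_1**2*x_2 + x_2**3 - x_1*x_2 - 2*x_2**2 → -x_1**3 - 2*x_1**2*x_2 + x_2**3 + 2*x_1*x_2 + x_2**2 - 2*x_2
  leading term x_1**3: subtract (2*x_1)·f_1 from -x_1**3 - 2*x_1**2*x_2 + x_2**3 + 2*x_1*x_2 + x_2**2 - 2*x_2 → x_2**3 + 2*x_1**2 + x_1*x_2 + x_2**2 - 2*x_1 - 2*x_2
  leading term x_2**3: subtract (-2*x_2)·f_4 from x_2**3 + 2*x_1**2 + x_1*x_2 + x_2**2 - 2*x_1 - 2*x_2 → 2*x_1**2 - 2*x_1*x_2 + x_2**2 - 2*x_1 - 2*x_2
  leading term x_1**2: subtract (1)·f_1 from 2*x_1**2 - 2*x_1*x_2 + x_2**2 - 2*x_1 - 2*x_2 → -x_1*x_2 + x_2**2 - x_1 - 1
  leading term x_1*x_2: subtract (2)·h_5 from -x_1*x_2 + x_2**2 - x_1 - 1 → x_2**2 + x_2 - 2
  leading term x_2**2: subtract (-2)·f_4 from x_2**2 + x_2 - 2 → 2*x_1 + x_2 - 2
  leading term x_1: no divisor's leading term divides it; move 2*x_1 to the remainder.
  leading term x_2: subtract (1)·h_6 from x_2 - 2 → 1
  leading term 1: no divisor's leading term divides it; move 1 to the remainder.
  remainder 2*x_1 + 1 ≠ 0; add h_7 = 2*x_1 + 1 to the basis.

The other S-polynomials (S(f_1,f_4), S(f_2,f_4), S(f_3,f_4), S(f_1,h_5), S(f_2,h_5), S(f_3,h_5), S(f_4,h_5), S(f_1,h_6), S(f_2,h_6), S(f_3,h_6), S(f_4,h_6), S(h_5,h_6), S(f_1,h_7), S(f_2,h_7), S(f_3,h_7), S(f_4,h_7), S(h_5,h_7), S(h_6,h_7)) all reduce to 0 modulo the current basis, so we have a Gröbner basis.
Inter-reduce: drop elements whose leading term is divisible by another's, tail-reduce, and make monic.
Reduced Gröbner basis: {x_1 - 2, x_2 + 2}.
Label its elements g_1 = x_1 - 2, g_2 = x_2 + 2.

Reduce p = -x_1*x_2**2 + x_1*x_2 - 2*x_1 + 2*x_2 + 2 modulo G:
  leading term x_1*x_2**2: subtract (-x_2**2)·g_1 from -x_1*x_2**2 + x_1*x_2 - 2*x_1 + 2*x_2 + 2 → x_1*x_2 - 2*x_2**2 - 2*x_1 + 2*x_2 + 2
  leading term x_1*x_2: subtract (x_2)·g_1 from x_1*x_2 - 2*x_2**2 - 2*x_1 + 2*x_2 + 2 → -2*x_2**2 - 2*x_1 - x_2 + 2
  leading term x_2**2: subtract (-2*x_2)·g_2 from -2*x_2**2 - 2*x_1 - x_2 + 2 → -2*x_1 - 2*x_2 + 2
  leading term x_1: subtract (-2)·g_1 from -2*x_1 - 2*x_2 + 2 → -2*x_2 - 2
  leading term x_2: subtract (-2)·g_2 from -2*x_2 - 2 → 2
  leading term 1: no divisor's leading term divides it; move 2 to the remainder.
  normal form = 2.
The normal form is nonzero, so p ∉ I. Since p minus its normal form lies in I, I + (p) = I + (r) where r = 2; decide whether this ideal is the whole ring.
Here r = 2 is a nonzero constant, hence a unit: 1 ∈ I + (p), the Gröbner basis of I + (p) is {1}, and the enlarged system has no common solution — adjoining p is inconsistent.

Adjoining -x_1*x_2**2 + x_1*x_2 - 2*x_1 + 2*x_2 + 2 makes the ideal the whole ring: the system is inconsistent.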